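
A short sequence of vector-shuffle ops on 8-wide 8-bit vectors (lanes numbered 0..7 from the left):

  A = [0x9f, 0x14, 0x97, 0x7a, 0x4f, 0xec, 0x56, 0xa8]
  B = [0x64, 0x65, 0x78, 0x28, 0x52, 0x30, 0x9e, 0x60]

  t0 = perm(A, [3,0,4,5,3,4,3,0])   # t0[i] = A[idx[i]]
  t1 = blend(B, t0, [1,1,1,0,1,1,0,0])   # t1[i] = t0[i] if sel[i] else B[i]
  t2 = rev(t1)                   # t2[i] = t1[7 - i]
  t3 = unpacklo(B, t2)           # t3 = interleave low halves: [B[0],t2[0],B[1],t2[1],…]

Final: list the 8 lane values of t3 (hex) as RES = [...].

RES = [0x64, 0x60, 0x65, 0x9e, 0x78, 0x4f, 0x28, 0x7a]

t0 = [0x7a, 0x9f, 0x4f, 0xec, 0x7a, 0x4f, 0x7a, 0x9f]
t1 = [0x7a, 0x9f, 0x4f, 0x28, 0x7a, 0x4f, 0x9e, 0x60]
t2 = [0x60, 0x9e, 0x4f, 0x7a, 0x28, 0x4f, 0x9f, 0x7a]
t3 = [0x64, 0x60, 0x65, 0x9e, 0x78, 0x4f, 0x28, 0x7a]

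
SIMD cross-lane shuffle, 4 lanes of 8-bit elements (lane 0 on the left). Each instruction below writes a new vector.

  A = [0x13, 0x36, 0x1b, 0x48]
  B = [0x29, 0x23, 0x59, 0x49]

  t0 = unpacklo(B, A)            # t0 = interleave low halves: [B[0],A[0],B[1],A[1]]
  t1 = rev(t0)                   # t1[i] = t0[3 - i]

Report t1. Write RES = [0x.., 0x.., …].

t0 = [0x29, 0x13, 0x23, 0x36]
t1 = [0x36, 0x23, 0x13, 0x29]

RES = [ 0x36  0x23  0x13  0x29 ]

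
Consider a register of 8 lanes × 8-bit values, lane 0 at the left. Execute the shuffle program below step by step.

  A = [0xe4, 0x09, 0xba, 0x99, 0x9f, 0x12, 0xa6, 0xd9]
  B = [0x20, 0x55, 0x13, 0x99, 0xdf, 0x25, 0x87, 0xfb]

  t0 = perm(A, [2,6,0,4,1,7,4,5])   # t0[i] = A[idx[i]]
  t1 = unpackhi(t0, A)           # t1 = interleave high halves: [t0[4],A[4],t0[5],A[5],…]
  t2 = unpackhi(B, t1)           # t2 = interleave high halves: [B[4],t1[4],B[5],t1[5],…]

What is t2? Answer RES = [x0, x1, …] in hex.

RES = [ 0xdf  0x9f  0x25  0xa6  0x87  0x12  0xfb  0xd9 ]

t0 = [0xba, 0xa6, 0xe4, 0x9f, 0x09, 0xd9, 0x9f, 0x12]
t1 = [0x09, 0x9f, 0xd9, 0x12, 0x9f, 0xa6, 0x12, 0xd9]
t2 = [0xdf, 0x9f, 0x25, 0xa6, 0x87, 0x12, 0xfb, 0xd9]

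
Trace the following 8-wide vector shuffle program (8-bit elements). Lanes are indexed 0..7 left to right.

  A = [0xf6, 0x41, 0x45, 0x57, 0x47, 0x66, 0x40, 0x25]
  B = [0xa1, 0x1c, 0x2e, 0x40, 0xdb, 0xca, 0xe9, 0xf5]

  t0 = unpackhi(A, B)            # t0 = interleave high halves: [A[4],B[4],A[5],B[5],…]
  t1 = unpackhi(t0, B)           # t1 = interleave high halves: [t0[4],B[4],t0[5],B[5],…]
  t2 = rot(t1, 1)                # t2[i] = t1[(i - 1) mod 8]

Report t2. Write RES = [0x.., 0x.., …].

RES = [0xf5, 0x40, 0xdb, 0xe9, 0xca, 0x25, 0xe9, 0xf5]

→ t0 |47|db|66|ca|40|e9|25|f5|
→ t1 |40|db|e9|ca|25|e9|f5|f5|
→ t2 |f5|40|db|e9|ca|25|e9|f5|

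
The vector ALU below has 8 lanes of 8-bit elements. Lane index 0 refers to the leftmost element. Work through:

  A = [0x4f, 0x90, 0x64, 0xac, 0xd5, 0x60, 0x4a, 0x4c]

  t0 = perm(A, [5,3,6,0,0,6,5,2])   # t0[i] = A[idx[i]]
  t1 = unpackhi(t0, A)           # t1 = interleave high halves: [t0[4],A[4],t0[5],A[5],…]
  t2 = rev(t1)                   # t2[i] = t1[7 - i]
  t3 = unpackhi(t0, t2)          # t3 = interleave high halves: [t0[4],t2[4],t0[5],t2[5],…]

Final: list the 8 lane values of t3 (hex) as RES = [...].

  t0: 60 ac 4a 4f 4f 4a 60 64
  t1: 4f d5 4a 60 60 4a 64 4c
  t2: 4c 64 4a 60 60 4a d5 4f
  t3: 4f 60 4a 4a 60 d5 64 4f

RES = [0x4f, 0x60, 0x4a, 0x4a, 0x60, 0xd5, 0x64, 0x4f]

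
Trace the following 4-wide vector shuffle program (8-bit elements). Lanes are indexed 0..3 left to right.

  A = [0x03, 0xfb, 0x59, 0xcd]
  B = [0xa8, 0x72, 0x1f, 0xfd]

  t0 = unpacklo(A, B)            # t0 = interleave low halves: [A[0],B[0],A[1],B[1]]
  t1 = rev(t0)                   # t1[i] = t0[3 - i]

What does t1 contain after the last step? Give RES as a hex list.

  t0: 03 a8 fb 72
  t1: 72 fb a8 03

RES = [0x72, 0xfb, 0xa8, 0x03]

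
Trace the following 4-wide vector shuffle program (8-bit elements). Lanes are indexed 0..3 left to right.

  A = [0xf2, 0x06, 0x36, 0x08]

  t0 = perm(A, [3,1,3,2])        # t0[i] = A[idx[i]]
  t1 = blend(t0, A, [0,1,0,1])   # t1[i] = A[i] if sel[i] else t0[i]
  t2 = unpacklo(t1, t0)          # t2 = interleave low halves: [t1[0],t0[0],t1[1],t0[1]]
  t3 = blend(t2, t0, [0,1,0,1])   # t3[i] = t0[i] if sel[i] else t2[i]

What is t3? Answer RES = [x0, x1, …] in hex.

  t0: 08 06 08 36
  t1: 08 06 08 08
  t2: 08 08 06 06
  t3: 08 06 06 36

RES = [ 0x08  0x06  0x06  0x36 ]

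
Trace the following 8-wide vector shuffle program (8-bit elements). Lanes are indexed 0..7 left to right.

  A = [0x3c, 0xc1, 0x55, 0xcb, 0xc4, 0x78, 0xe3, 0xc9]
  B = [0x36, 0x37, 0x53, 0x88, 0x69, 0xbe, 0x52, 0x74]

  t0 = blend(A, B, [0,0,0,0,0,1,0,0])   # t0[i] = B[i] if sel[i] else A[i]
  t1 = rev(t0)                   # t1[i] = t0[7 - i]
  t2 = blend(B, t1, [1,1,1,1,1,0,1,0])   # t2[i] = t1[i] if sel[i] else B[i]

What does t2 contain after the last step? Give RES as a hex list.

RES = [ 0xc9  0xe3  0xbe  0xc4  0xcb  0xbe  0xc1  0x74 ]

  t0: 3c c1 55 cb c4 be e3 c9
  t1: c9 e3 be c4 cb 55 c1 3c
  t2: c9 e3 be c4 cb be c1 74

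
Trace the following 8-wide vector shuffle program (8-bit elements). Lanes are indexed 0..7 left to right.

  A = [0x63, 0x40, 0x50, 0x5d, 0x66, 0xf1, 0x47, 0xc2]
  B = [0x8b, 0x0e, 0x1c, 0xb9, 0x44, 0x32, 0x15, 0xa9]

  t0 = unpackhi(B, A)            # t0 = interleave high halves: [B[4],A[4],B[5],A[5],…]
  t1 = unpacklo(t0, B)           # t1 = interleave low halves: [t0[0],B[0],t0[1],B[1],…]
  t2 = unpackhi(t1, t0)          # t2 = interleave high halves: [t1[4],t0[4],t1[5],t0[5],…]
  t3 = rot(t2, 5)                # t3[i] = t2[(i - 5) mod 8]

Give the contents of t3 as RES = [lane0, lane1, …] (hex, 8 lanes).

RES = [ 0x47  0xf1  0xa9  0xb9  0xc2  0x32  0x15  0x1c ]

  t0: 44 66 32 f1 15 47 a9 c2
  t1: 44 8b 66 0e 32 1c f1 b9
  t2: 32 15 1c 47 f1 a9 b9 c2
  t3: 47 f1 a9 b9 c2 32 15 1c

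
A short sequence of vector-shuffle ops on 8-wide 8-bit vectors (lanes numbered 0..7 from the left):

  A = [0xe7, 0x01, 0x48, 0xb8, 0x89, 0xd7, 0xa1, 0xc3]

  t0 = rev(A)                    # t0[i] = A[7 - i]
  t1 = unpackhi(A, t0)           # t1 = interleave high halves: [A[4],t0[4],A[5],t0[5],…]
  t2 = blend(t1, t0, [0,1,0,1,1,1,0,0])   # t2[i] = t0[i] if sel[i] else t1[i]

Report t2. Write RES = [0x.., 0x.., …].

t0 = [0xc3, 0xa1, 0xd7, 0x89, 0xb8, 0x48, 0x01, 0xe7]
t1 = [0x89, 0xb8, 0xd7, 0x48, 0xa1, 0x01, 0xc3, 0xe7]
t2 = [0x89, 0xa1, 0xd7, 0x89, 0xb8, 0x48, 0xc3, 0xe7]

RES = [0x89, 0xa1, 0xd7, 0x89, 0xb8, 0x48, 0xc3, 0xe7]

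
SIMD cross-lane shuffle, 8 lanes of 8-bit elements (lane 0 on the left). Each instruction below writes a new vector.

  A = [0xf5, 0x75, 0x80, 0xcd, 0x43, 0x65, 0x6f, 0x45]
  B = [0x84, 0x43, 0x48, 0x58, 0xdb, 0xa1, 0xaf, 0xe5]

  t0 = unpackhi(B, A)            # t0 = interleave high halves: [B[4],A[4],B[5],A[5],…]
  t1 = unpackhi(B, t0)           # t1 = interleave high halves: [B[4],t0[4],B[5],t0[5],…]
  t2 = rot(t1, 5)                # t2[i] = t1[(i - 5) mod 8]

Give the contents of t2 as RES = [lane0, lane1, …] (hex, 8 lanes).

RES = [ 0x6f  0xaf  0xe5  0xe5  0x45  0xdb  0xaf  0xa1 ]

  t0: db 43 a1 65 af 6f e5 45
  t1: db af a1 6f af e5 e5 45
  t2: 6f af e5 e5 45 db af a1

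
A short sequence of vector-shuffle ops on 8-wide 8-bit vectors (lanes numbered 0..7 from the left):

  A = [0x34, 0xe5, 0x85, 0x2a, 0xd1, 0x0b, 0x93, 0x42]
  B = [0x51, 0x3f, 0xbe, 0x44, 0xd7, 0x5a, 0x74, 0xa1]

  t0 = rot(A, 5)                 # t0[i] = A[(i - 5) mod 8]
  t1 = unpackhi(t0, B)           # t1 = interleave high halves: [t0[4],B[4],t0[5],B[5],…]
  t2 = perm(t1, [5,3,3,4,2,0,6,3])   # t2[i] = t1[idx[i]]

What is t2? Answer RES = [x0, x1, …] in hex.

  t0: 2a d1 0b 93 42 34 e5 85
  t1: 42 d7 34 5a e5 74 85 a1
  t2: 74 5a 5a e5 34 42 85 5a

RES = [0x74, 0x5a, 0x5a, 0xe5, 0x34, 0x42, 0x85, 0x5a]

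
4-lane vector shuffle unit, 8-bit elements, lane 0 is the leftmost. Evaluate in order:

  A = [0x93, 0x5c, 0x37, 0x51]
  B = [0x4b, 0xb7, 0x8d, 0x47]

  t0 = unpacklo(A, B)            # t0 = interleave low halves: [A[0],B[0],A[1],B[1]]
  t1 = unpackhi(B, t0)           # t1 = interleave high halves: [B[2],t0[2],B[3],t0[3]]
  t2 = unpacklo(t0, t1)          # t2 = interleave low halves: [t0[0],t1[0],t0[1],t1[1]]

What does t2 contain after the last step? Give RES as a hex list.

  t0: 93 4b 5c b7
  t1: 8d 5c 47 b7
  t2: 93 8d 4b 5c

RES = [ 0x93  0x8d  0x4b  0x5c ]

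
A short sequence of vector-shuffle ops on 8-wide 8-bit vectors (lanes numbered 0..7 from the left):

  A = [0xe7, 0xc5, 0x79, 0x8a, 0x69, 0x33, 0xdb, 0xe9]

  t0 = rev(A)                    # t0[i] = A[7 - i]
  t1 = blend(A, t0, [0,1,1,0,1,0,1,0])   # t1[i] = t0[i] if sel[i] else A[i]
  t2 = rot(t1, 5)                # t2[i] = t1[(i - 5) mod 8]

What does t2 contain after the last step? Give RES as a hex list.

  t0: e9 db 33 69 8a 79 c5 e7
  t1: e7 db 33 8a 8a 33 c5 e9
  t2: 8a 8a 33 c5 e9 e7 db 33

RES = [0x8a, 0x8a, 0x33, 0xc5, 0xe9, 0xe7, 0xdb, 0x33]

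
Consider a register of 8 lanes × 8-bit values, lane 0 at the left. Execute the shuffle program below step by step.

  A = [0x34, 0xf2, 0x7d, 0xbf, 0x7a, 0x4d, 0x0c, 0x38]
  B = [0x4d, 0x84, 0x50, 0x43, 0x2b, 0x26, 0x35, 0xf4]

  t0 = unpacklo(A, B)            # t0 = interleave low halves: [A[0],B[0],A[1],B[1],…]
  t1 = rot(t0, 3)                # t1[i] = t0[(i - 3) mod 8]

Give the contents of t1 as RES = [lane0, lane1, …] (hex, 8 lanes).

RES = [ 0x50  0xbf  0x43  0x34  0x4d  0xf2  0x84  0x7d ]

t0 = [0x34, 0x4d, 0xf2, 0x84, 0x7d, 0x50, 0xbf, 0x43]
t1 = [0x50, 0xbf, 0x43, 0x34, 0x4d, 0xf2, 0x84, 0x7d]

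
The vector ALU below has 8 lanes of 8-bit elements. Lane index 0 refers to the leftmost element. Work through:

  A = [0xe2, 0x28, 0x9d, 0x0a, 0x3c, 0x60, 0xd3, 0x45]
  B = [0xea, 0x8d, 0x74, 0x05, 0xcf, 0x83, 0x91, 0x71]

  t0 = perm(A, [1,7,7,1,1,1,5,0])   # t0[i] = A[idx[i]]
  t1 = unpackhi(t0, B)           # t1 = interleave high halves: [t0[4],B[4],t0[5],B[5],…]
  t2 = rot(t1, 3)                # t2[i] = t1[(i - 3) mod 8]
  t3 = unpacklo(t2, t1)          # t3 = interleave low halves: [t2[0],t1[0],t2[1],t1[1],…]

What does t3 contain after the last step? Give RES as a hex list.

RES = [0x91, 0x28, 0xe2, 0xcf, 0x71, 0x28, 0x28, 0x83]

→ t0 |28|45|45|28|28|28|60|e2|
→ t1 |28|cf|28|83|60|91|e2|71|
→ t2 |91|e2|71|28|cf|28|83|60|
→ t3 |91|28|e2|cf|71|28|28|83|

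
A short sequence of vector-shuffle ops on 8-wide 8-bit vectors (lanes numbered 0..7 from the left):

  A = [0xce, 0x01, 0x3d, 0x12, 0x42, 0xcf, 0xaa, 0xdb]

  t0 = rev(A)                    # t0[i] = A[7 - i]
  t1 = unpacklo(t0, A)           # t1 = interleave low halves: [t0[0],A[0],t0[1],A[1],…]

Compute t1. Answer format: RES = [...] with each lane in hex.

RES = [ 0xdb  0xce  0xaa  0x01  0xcf  0x3d  0x42  0x12 ]

t0 = [0xdb, 0xaa, 0xcf, 0x42, 0x12, 0x3d, 0x01, 0xce]
t1 = [0xdb, 0xce, 0xaa, 0x01, 0xcf, 0x3d, 0x42, 0x12]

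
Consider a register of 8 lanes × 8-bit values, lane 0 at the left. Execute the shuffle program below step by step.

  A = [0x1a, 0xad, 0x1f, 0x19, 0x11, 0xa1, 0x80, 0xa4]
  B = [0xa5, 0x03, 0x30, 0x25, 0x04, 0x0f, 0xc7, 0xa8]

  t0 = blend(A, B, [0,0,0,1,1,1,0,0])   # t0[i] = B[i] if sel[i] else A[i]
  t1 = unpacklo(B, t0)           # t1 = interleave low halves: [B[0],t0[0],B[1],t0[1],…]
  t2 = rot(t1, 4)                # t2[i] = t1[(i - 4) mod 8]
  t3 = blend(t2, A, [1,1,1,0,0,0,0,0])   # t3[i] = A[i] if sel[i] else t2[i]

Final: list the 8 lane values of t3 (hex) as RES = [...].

t0 = [0x1a, 0xad, 0x1f, 0x25, 0x04, 0x0f, 0x80, 0xa4]
t1 = [0xa5, 0x1a, 0x03, 0xad, 0x30, 0x1f, 0x25, 0x25]
t2 = [0x30, 0x1f, 0x25, 0x25, 0xa5, 0x1a, 0x03, 0xad]
t3 = [0x1a, 0xad, 0x1f, 0x25, 0xa5, 0x1a, 0x03, 0xad]

RES = [ 0x1a  0xad  0x1f  0x25  0xa5  0x1a  0x03  0xad ]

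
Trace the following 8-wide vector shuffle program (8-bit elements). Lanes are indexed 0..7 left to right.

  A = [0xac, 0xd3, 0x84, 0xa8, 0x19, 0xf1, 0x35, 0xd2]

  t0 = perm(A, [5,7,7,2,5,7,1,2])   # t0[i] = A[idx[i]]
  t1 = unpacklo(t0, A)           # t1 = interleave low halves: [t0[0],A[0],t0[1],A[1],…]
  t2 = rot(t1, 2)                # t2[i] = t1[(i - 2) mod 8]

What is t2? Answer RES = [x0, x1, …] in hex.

t0 = [0xf1, 0xd2, 0xd2, 0x84, 0xf1, 0xd2, 0xd3, 0x84]
t1 = [0xf1, 0xac, 0xd2, 0xd3, 0xd2, 0x84, 0x84, 0xa8]
t2 = [0x84, 0xa8, 0xf1, 0xac, 0xd2, 0xd3, 0xd2, 0x84]

RES = [0x84, 0xa8, 0xf1, 0xac, 0xd2, 0xd3, 0xd2, 0x84]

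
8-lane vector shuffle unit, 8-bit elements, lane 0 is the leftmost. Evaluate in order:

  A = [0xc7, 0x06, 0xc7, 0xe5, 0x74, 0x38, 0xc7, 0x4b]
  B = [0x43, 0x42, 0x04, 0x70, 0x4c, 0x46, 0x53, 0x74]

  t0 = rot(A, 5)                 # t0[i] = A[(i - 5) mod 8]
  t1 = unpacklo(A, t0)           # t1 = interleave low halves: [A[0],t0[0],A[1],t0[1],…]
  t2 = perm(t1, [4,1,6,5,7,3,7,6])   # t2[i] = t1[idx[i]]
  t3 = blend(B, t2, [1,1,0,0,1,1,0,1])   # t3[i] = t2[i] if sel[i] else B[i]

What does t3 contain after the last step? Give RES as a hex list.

RES = [ 0xc7  0xe5  0x04  0x70  0xc7  0x74  0x53  0xe5 ]

→ t0 |e5|74|38|c7|4b|c7|06|c7|
→ t1 |c7|e5|06|74|c7|38|e5|c7|
→ t2 |c7|e5|e5|38|c7|74|c7|e5|
→ t3 |c7|e5|04|70|c7|74|53|e5|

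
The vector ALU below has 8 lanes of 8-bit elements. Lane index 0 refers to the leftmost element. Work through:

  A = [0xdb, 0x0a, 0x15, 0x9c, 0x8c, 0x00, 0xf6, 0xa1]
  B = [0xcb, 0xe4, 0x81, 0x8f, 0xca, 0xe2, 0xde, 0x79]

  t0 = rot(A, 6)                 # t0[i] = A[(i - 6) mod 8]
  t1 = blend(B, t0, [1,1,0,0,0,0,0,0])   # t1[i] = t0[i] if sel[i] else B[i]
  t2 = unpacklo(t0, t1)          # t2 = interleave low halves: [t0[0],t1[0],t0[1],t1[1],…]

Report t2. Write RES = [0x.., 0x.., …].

→ t0 |15|9c|8c|00|f6|a1|db|0a|
→ t1 |15|9c|81|8f|ca|e2|de|79|
→ t2 |15|15|9c|9c|8c|81|00|8f|

RES = [0x15, 0x15, 0x9c, 0x9c, 0x8c, 0x81, 0x00, 0x8f]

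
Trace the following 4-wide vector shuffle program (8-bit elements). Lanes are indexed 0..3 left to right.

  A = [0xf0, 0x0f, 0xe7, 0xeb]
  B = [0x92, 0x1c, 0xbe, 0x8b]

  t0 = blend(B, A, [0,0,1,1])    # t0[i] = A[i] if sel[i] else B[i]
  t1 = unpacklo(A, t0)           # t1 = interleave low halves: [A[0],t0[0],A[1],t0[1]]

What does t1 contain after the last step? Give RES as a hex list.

→ t0 |92|1c|e7|eb|
→ t1 |f0|92|0f|1c|

RES = [0xf0, 0x92, 0x0f, 0x1c]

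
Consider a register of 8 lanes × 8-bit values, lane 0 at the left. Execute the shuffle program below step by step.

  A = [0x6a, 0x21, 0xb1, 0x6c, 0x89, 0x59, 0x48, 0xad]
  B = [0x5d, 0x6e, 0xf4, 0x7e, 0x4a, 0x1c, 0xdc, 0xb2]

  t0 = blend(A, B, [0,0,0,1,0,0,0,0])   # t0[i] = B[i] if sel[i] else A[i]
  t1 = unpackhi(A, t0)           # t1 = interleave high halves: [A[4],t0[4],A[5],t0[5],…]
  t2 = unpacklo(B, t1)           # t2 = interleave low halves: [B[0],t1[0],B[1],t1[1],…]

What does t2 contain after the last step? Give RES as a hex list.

  t0: 6a 21 b1 7e 89 59 48 ad
  t1: 89 89 59 59 48 48 ad ad
  t2: 5d 89 6e 89 f4 59 7e 59

RES = [0x5d, 0x89, 0x6e, 0x89, 0xf4, 0x59, 0x7e, 0x59]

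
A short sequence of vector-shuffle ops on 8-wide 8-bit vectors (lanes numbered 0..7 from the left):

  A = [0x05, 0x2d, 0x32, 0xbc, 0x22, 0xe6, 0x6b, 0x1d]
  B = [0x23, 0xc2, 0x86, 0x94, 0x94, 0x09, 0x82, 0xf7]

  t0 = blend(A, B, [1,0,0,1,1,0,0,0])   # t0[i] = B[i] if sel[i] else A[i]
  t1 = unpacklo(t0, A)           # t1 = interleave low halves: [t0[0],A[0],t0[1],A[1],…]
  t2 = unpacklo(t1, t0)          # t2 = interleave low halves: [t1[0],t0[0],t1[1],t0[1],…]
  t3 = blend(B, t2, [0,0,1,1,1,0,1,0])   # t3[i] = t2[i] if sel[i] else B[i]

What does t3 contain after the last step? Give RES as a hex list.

t0 = [0x23, 0x2d, 0x32, 0x94, 0x94, 0xe6, 0x6b, 0x1d]
t1 = [0x23, 0x05, 0x2d, 0x2d, 0x32, 0x32, 0x94, 0xbc]
t2 = [0x23, 0x23, 0x05, 0x2d, 0x2d, 0x32, 0x2d, 0x94]
t3 = [0x23, 0xc2, 0x05, 0x2d, 0x2d, 0x09, 0x2d, 0xf7]

RES = [ 0x23  0xc2  0x05  0x2d  0x2d  0x09  0x2d  0xf7 ]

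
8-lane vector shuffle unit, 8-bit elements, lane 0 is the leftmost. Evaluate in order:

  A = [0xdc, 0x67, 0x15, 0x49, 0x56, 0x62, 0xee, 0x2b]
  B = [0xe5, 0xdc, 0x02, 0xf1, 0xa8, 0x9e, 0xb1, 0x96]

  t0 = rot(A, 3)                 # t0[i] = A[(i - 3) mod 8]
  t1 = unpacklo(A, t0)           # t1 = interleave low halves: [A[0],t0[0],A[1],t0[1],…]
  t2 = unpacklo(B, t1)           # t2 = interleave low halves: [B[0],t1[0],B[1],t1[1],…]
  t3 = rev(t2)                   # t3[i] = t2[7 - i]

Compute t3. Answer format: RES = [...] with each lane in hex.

  t0: 62 ee 2b dc 67 15 49 56
  t1: dc 62 67 ee 15 2b 49 dc
  t2: e5 dc dc 62 02 67 f1 ee
  t3: ee f1 67 02 62 dc dc e5

RES = [0xee, 0xf1, 0x67, 0x02, 0x62, 0xdc, 0xdc, 0xe5]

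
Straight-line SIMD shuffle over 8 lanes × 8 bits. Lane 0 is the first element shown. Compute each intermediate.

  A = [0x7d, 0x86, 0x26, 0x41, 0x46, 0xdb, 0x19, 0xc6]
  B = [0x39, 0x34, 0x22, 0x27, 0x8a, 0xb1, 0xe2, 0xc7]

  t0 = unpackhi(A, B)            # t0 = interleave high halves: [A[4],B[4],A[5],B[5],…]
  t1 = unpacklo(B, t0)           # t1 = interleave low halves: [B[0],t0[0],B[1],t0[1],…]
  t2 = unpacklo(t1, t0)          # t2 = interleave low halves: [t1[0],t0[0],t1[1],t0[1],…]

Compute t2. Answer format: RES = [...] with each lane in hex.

RES = [ 0x39  0x46  0x46  0x8a  0x34  0xdb  0x8a  0xb1 ]

t0 = [0x46, 0x8a, 0xdb, 0xb1, 0x19, 0xe2, 0xc6, 0xc7]
t1 = [0x39, 0x46, 0x34, 0x8a, 0x22, 0xdb, 0x27, 0xb1]
t2 = [0x39, 0x46, 0x46, 0x8a, 0x34, 0xdb, 0x8a, 0xb1]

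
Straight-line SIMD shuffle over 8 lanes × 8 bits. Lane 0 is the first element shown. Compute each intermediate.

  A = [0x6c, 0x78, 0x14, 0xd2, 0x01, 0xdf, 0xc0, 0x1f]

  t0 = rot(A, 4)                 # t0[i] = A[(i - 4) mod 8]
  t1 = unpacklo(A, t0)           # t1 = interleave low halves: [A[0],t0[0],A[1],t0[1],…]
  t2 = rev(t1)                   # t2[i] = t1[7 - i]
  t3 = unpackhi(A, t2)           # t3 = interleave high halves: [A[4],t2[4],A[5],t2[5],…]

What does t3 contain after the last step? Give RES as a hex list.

RES = [0x01, 0xdf, 0xdf, 0x78, 0xc0, 0x01, 0x1f, 0x6c]

  t0: 01 df c0 1f 6c 78 14 d2
  t1: 6c 01 78 df 14 c0 d2 1f
  t2: 1f d2 c0 14 df 78 01 6c
  t3: 01 df df 78 c0 01 1f 6c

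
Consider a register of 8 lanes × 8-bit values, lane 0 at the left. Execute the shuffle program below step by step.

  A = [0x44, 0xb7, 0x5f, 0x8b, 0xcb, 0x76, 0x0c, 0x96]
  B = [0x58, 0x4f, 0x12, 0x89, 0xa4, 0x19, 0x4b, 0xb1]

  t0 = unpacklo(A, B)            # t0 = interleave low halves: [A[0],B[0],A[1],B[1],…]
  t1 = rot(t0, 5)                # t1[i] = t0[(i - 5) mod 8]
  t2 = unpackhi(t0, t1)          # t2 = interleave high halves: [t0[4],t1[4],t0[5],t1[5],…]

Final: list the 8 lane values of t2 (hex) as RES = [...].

RES = [ 0x5f  0x89  0x12  0x44  0x8b  0x58  0x89  0xb7 ]

t0 = [0x44, 0x58, 0xb7, 0x4f, 0x5f, 0x12, 0x8b, 0x89]
t1 = [0x4f, 0x5f, 0x12, 0x8b, 0x89, 0x44, 0x58, 0xb7]
t2 = [0x5f, 0x89, 0x12, 0x44, 0x8b, 0x58, 0x89, 0xb7]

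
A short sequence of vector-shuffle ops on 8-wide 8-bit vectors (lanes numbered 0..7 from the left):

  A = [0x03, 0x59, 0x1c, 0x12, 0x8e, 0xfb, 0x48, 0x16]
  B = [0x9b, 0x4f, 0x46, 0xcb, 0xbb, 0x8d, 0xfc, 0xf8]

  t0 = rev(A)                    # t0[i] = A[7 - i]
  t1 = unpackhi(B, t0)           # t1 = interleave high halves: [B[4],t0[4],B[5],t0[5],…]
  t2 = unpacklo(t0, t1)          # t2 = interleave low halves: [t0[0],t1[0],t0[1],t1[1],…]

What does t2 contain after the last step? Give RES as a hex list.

RES = [0x16, 0xbb, 0x48, 0x12, 0xfb, 0x8d, 0x8e, 0x1c]

→ t0 |16|48|fb|8e|12|1c|59|03|
→ t1 |bb|12|8d|1c|fc|59|f8|03|
→ t2 |16|bb|48|12|fb|8d|8e|1c|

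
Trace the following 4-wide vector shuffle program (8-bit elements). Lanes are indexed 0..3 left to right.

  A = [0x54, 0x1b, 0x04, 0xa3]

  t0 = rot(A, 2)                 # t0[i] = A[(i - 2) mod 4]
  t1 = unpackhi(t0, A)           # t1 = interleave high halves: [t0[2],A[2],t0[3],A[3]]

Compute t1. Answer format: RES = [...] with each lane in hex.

  t0: 04 a3 54 1b
  t1: 54 04 1b a3

RES = [0x54, 0x04, 0x1b, 0xa3]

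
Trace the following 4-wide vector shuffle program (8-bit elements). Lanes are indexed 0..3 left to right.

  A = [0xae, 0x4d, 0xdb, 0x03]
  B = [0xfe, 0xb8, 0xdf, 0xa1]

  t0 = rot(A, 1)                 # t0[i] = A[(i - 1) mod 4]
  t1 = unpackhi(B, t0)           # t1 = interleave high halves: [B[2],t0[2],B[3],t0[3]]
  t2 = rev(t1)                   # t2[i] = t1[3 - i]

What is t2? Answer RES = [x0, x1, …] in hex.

→ t0 |03|ae|4d|db|
→ t1 |df|4d|a1|db|
→ t2 |db|a1|4d|df|

RES = [0xdb, 0xa1, 0x4d, 0xdf]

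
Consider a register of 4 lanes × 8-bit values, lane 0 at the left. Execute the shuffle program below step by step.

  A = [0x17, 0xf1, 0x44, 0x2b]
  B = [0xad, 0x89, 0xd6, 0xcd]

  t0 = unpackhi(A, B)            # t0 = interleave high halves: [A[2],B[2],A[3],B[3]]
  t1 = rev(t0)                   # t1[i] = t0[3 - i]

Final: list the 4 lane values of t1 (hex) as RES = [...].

RES = [0xcd, 0x2b, 0xd6, 0x44]

t0 = [0x44, 0xd6, 0x2b, 0xcd]
t1 = [0xcd, 0x2b, 0xd6, 0x44]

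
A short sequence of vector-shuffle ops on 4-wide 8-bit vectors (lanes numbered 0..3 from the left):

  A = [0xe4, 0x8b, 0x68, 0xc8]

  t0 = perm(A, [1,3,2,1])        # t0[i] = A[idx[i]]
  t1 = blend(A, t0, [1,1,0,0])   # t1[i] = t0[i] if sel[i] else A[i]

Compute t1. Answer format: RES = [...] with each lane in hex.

  t0: 8b c8 68 8b
  t1: 8b c8 68 c8

RES = [ 0x8b  0xc8  0x68  0xc8 ]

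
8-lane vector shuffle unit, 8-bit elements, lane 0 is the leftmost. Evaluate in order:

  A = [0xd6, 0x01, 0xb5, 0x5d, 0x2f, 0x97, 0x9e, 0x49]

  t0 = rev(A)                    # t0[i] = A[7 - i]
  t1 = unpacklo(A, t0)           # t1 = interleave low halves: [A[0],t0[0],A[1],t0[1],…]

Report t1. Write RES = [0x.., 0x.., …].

  t0: 49 9e 97 2f 5d b5 01 d6
  t1: d6 49 01 9e b5 97 5d 2f

RES = [0xd6, 0x49, 0x01, 0x9e, 0xb5, 0x97, 0x5d, 0x2f]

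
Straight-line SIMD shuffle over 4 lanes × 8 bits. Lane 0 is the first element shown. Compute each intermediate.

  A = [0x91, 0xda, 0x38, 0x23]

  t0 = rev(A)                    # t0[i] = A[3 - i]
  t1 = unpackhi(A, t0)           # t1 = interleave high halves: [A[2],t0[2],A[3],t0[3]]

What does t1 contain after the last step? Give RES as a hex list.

t0 = [0x23, 0x38, 0xda, 0x91]
t1 = [0x38, 0xda, 0x23, 0x91]

RES = [ 0x38  0xda  0x23  0x91 ]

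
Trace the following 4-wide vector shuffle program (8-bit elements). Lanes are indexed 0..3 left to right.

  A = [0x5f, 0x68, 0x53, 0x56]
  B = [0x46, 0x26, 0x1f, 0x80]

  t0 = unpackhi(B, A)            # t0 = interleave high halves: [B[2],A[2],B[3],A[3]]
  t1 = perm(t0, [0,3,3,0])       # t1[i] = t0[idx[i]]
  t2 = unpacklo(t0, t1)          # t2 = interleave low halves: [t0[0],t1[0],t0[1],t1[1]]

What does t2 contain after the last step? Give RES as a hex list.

RES = [0x1f, 0x1f, 0x53, 0x56]

t0 = [0x1f, 0x53, 0x80, 0x56]
t1 = [0x1f, 0x56, 0x56, 0x1f]
t2 = [0x1f, 0x1f, 0x53, 0x56]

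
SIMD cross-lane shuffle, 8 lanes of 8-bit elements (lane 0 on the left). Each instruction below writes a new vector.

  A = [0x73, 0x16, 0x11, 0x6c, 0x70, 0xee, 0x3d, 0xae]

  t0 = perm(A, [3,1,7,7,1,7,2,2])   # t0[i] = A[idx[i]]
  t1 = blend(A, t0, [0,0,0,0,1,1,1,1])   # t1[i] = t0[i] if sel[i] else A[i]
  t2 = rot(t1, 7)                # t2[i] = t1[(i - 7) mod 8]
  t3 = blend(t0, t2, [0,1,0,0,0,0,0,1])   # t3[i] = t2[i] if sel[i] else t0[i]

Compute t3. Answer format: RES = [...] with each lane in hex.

RES = [ 0x6c  0x11  0xae  0xae  0x16  0xae  0x11  0x73 ]

t0 = [0x6c, 0x16, 0xae, 0xae, 0x16, 0xae, 0x11, 0x11]
t1 = [0x73, 0x16, 0x11, 0x6c, 0x16, 0xae, 0x11, 0x11]
t2 = [0x16, 0x11, 0x6c, 0x16, 0xae, 0x11, 0x11, 0x73]
t3 = [0x6c, 0x11, 0xae, 0xae, 0x16, 0xae, 0x11, 0x73]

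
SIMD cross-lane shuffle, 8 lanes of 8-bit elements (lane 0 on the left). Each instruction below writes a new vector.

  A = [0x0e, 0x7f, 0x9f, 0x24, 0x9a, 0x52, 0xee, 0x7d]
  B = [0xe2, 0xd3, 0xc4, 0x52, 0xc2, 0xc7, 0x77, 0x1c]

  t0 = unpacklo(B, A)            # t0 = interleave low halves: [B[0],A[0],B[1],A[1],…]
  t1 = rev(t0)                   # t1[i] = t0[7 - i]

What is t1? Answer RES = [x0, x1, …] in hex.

t0 = [0xe2, 0x0e, 0xd3, 0x7f, 0xc4, 0x9f, 0x52, 0x24]
t1 = [0x24, 0x52, 0x9f, 0xc4, 0x7f, 0xd3, 0x0e, 0xe2]

RES = [0x24, 0x52, 0x9f, 0xc4, 0x7f, 0xd3, 0x0e, 0xe2]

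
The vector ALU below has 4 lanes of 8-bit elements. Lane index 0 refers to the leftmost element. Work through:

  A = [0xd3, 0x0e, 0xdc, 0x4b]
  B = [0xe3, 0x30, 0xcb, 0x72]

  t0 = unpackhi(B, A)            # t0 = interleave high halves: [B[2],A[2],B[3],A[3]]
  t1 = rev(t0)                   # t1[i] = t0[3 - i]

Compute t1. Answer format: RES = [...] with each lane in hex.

RES = [ 0x4b  0x72  0xdc  0xcb ]

  t0: cb dc 72 4b
  t1: 4b 72 dc cb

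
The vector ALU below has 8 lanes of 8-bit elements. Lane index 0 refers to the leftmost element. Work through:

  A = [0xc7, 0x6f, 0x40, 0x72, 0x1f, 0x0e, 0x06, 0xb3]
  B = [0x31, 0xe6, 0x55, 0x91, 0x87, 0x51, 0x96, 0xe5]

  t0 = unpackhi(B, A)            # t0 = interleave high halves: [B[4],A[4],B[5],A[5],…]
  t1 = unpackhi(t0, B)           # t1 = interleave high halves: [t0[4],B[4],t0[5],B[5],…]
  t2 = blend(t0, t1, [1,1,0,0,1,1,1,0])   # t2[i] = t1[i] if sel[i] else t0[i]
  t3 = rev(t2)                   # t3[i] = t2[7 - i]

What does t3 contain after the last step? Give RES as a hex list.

RES = [ 0xb3  0xb3  0x96  0xe5  0x0e  0x51  0x87  0x96 ]

  t0: 87 1f 51 0e 96 06 e5 b3
  t1: 96 87 06 51 e5 96 b3 e5
  t2: 96 87 51 0e e5 96 b3 b3
  t3: b3 b3 96 e5 0e 51 87 96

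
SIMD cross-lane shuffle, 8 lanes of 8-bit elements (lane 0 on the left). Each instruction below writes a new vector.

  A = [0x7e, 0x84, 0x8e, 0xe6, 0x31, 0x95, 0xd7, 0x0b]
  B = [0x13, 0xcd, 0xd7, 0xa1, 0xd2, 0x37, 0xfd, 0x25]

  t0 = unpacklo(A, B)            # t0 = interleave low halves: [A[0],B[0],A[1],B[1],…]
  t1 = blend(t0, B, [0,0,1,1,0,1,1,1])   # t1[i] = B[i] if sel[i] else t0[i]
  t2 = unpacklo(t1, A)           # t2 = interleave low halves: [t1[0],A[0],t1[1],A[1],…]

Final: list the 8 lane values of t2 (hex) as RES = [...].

  t0: 7e 13 84 cd 8e d7 e6 a1
  t1: 7e 13 d7 a1 8e 37 fd 25
  t2: 7e 7e 13 84 d7 8e a1 e6

RES = [0x7e, 0x7e, 0x13, 0x84, 0xd7, 0x8e, 0xa1, 0xe6]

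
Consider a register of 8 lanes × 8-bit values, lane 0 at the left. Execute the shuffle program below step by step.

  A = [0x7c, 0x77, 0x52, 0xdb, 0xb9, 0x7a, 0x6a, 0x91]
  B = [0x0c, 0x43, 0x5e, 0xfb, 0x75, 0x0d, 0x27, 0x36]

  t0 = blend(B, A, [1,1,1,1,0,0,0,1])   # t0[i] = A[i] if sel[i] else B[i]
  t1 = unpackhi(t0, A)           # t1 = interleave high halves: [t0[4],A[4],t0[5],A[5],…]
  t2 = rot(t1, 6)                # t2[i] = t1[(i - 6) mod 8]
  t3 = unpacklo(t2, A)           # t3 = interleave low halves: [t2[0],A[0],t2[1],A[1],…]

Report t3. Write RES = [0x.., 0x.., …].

t0 = [0x7c, 0x77, 0x52, 0xdb, 0x75, 0x0d, 0x27, 0x91]
t1 = [0x75, 0xb9, 0x0d, 0x7a, 0x27, 0x6a, 0x91, 0x91]
t2 = [0x0d, 0x7a, 0x27, 0x6a, 0x91, 0x91, 0x75, 0xb9]
t3 = [0x0d, 0x7c, 0x7a, 0x77, 0x27, 0x52, 0x6a, 0xdb]

RES = [ 0x0d  0x7c  0x7a  0x77  0x27  0x52  0x6a  0xdb ]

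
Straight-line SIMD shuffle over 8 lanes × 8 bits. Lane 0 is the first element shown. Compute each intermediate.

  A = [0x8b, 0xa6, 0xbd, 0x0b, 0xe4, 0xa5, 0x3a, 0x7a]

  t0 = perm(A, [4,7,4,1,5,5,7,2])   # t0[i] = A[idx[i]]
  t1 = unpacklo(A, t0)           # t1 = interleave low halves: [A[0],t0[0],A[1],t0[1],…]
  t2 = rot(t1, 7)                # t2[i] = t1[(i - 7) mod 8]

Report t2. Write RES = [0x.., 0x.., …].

t0 = [0xe4, 0x7a, 0xe4, 0xa6, 0xa5, 0xa5, 0x7a, 0xbd]
t1 = [0x8b, 0xe4, 0xa6, 0x7a, 0xbd, 0xe4, 0x0b, 0xa6]
t2 = [0xe4, 0xa6, 0x7a, 0xbd, 0xe4, 0x0b, 0xa6, 0x8b]

RES = [ 0xe4  0xa6  0x7a  0xbd  0xe4  0x0b  0xa6  0x8b ]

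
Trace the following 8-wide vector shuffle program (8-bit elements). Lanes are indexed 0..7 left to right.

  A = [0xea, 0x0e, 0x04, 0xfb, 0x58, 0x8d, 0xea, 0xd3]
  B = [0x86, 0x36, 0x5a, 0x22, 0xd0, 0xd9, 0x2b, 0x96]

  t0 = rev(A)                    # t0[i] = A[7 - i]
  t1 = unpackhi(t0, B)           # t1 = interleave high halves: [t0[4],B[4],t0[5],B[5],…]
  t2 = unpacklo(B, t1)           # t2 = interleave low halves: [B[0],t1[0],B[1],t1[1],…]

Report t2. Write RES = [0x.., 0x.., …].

  t0: d3 ea 8d 58 fb 04 0e ea
  t1: fb d0 04 d9 0e 2b ea 96
  t2: 86 fb 36 d0 5a 04 22 d9

RES = [ 0x86  0xfb  0x36  0xd0  0x5a  0x04  0x22  0xd9 ]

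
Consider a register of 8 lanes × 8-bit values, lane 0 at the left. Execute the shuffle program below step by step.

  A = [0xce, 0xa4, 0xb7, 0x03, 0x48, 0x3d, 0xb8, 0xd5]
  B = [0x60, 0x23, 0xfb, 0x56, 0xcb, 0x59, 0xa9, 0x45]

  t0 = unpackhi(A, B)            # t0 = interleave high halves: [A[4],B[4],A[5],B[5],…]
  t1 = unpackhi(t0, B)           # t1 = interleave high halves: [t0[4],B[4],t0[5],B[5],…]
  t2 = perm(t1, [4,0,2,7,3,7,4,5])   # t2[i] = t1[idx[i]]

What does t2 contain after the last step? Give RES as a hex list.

t0 = [0x48, 0xcb, 0x3d, 0x59, 0xb8, 0xa9, 0xd5, 0x45]
t1 = [0xb8, 0xcb, 0xa9, 0x59, 0xd5, 0xa9, 0x45, 0x45]
t2 = [0xd5, 0xb8, 0xa9, 0x45, 0x59, 0x45, 0xd5, 0xa9]

RES = [ 0xd5  0xb8  0xa9  0x45  0x59  0x45  0xd5  0xa9 ]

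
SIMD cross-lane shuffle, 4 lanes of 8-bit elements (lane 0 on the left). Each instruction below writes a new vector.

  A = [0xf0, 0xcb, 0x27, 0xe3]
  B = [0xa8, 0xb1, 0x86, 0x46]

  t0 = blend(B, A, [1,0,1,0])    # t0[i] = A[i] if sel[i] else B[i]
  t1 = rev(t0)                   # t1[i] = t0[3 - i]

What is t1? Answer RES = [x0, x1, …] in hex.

  t0: f0 b1 27 46
  t1: 46 27 b1 f0

RES = [ 0x46  0x27  0xb1  0xf0 ]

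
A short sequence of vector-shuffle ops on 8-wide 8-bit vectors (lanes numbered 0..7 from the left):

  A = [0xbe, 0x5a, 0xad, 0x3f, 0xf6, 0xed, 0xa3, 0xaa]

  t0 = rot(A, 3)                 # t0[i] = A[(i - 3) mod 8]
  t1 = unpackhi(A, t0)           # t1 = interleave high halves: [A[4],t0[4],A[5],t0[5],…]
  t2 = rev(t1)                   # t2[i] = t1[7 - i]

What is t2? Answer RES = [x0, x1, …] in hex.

t0 = [0xed, 0xa3, 0xaa, 0xbe, 0x5a, 0xad, 0x3f, 0xf6]
t1 = [0xf6, 0x5a, 0xed, 0xad, 0xa3, 0x3f, 0xaa, 0xf6]
t2 = [0xf6, 0xaa, 0x3f, 0xa3, 0xad, 0xed, 0x5a, 0xf6]

RES = [ 0xf6  0xaa  0x3f  0xa3  0xad  0xed  0x5a  0xf6 ]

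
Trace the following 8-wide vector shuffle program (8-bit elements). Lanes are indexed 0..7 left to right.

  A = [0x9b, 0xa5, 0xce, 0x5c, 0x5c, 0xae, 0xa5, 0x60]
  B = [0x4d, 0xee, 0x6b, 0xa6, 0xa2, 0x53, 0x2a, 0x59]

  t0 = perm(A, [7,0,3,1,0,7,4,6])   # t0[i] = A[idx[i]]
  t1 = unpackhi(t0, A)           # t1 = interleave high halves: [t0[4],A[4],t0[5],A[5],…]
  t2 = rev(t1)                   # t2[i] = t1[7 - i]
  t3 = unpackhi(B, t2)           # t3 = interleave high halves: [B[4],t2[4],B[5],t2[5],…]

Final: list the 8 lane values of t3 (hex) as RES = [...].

RES = [0xa2, 0xae, 0x53, 0x60, 0x2a, 0x5c, 0x59, 0x9b]

t0 = [0x60, 0x9b, 0x5c, 0xa5, 0x9b, 0x60, 0x5c, 0xa5]
t1 = [0x9b, 0x5c, 0x60, 0xae, 0x5c, 0xa5, 0xa5, 0x60]
t2 = [0x60, 0xa5, 0xa5, 0x5c, 0xae, 0x60, 0x5c, 0x9b]
t3 = [0xa2, 0xae, 0x53, 0x60, 0x2a, 0x5c, 0x59, 0x9b]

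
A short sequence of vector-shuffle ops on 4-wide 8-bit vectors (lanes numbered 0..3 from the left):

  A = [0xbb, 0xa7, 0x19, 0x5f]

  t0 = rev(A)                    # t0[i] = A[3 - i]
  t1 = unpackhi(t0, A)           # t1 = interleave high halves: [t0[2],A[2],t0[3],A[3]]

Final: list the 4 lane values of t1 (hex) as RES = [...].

  t0: 5f 19 a7 bb
  t1: a7 19 bb 5f

RES = [0xa7, 0x19, 0xbb, 0x5f]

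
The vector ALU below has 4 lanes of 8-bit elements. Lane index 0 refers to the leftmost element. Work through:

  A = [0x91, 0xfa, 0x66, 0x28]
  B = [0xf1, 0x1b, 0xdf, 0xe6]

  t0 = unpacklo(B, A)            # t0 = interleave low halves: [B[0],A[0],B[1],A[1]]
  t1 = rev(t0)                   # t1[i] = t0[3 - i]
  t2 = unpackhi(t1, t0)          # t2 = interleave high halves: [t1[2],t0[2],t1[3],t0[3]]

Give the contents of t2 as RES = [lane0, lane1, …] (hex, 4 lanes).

RES = [ 0x91  0x1b  0xf1  0xfa ]

t0 = [0xf1, 0x91, 0x1b, 0xfa]
t1 = [0xfa, 0x1b, 0x91, 0xf1]
t2 = [0x91, 0x1b, 0xf1, 0xfa]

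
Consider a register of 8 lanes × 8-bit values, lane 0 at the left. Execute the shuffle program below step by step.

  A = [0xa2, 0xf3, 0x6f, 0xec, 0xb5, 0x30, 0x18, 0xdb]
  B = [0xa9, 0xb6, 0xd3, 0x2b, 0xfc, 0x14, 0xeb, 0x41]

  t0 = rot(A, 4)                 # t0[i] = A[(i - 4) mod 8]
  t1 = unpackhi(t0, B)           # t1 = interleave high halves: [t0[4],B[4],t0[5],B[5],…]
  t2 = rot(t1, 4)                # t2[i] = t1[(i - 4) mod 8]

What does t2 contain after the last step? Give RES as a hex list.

t0 = [0xb5, 0x30, 0x18, 0xdb, 0xa2, 0xf3, 0x6f, 0xec]
t1 = [0xa2, 0xfc, 0xf3, 0x14, 0x6f, 0xeb, 0xec, 0x41]
t2 = [0x6f, 0xeb, 0xec, 0x41, 0xa2, 0xfc, 0xf3, 0x14]

RES = [0x6f, 0xeb, 0xec, 0x41, 0xa2, 0xfc, 0xf3, 0x14]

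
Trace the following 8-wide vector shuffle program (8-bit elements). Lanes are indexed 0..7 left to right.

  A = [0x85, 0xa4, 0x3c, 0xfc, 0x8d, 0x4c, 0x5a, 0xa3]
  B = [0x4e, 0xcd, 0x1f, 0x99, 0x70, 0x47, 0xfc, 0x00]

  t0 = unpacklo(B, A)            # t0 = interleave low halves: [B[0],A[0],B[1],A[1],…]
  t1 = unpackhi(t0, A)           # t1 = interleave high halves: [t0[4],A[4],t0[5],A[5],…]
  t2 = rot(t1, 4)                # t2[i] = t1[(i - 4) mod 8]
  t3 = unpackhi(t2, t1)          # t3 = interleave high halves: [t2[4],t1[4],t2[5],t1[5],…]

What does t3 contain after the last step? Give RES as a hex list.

→ t0 |4e|85|cd|a4|1f|3c|99|fc|
→ t1 |1f|8d|3c|4c|99|5a|fc|a3|
→ t2 |99|5a|fc|a3|1f|8d|3c|4c|
→ t3 |1f|99|8d|5a|3c|fc|4c|a3|

RES = [ 0x1f  0x99  0x8d  0x5a  0x3c  0xfc  0x4c  0xa3 ]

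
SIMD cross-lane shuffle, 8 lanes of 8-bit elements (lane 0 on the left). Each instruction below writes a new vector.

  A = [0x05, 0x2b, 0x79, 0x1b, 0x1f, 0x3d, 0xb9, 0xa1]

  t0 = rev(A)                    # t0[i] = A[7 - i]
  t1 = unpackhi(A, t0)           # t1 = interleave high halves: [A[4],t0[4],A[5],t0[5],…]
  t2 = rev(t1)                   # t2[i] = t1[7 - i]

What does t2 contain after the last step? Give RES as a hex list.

RES = [0x05, 0xa1, 0x2b, 0xb9, 0x79, 0x3d, 0x1b, 0x1f]

t0 = [0xa1, 0xb9, 0x3d, 0x1f, 0x1b, 0x79, 0x2b, 0x05]
t1 = [0x1f, 0x1b, 0x3d, 0x79, 0xb9, 0x2b, 0xa1, 0x05]
t2 = [0x05, 0xa1, 0x2b, 0xb9, 0x79, 0x3d, 0x1b, 0x1f]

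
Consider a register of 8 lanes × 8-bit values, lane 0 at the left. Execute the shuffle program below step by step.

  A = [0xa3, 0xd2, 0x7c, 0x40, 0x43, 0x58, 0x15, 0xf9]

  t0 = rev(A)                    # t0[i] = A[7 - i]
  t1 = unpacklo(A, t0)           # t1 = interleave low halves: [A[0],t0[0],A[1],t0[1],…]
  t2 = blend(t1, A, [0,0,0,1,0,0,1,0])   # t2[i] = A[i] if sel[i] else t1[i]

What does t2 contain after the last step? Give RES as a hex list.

→ t0 |f9|15|58|43|40|7c|d2|a3|
→ t1 |a3|f9|d2|15|7c|58|40|43|
→ t2 |a3|f9|d2|40|7c|58|15|43|

RES = [ 0xa3  0xf9  0xd2  0x40  0x7c  0x58  0x15  0x43 ]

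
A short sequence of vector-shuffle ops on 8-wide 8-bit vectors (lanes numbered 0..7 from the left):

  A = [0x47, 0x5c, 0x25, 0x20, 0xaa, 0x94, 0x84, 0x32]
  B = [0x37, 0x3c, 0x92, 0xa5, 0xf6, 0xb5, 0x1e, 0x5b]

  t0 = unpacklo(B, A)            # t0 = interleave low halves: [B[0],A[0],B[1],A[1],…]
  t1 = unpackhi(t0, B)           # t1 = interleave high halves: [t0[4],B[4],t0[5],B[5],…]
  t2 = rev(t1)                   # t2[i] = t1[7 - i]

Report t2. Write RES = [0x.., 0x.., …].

  t0: 37 47 3c 5c 92 25 a5 20
  t1: 92 f6 25 b5 a5 1e 20 5b
  t2: 5b 20 1e a5 b5 25 f6 92

RES = [0x5b, 0x20, 0x1e, 0xa5, 0xb5, 0x25, 0xf6, 0x92]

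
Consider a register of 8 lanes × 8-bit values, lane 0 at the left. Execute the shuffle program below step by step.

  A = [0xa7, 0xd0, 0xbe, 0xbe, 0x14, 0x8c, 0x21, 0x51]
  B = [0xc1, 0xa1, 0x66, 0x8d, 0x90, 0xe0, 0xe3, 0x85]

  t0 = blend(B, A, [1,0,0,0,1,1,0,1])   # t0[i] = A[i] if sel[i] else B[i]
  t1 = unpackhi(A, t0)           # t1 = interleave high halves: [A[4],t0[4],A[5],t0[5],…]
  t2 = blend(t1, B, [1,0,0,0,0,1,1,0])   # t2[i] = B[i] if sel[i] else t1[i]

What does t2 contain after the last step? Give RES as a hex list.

RES = [0xc1, 0x14, 0x8c, 0x8c, 0x21, 0xe0, 0xe3, 0x51]

t0 = [0xa7, 0xa1, 0x66, 0x8d, 0x14, 0x8c, 0xe3, 0x51]
t1 = [0x14, 0x14, 0x8c, 0x8c, 0x21, 0xe3, 0x51, 0x51]
t2 = [0xc1, 0x14, 0x8c, 0x8c, 0x21, 0xe0, 0xe3, 0x51]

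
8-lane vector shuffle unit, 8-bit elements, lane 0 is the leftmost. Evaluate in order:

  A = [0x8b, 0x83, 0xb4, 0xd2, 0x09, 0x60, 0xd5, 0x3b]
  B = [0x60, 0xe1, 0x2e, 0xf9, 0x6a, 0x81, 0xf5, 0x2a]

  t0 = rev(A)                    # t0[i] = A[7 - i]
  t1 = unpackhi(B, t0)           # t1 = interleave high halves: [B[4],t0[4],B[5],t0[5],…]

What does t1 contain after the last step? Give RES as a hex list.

RES = [ 0x6a  0xd2  0x81  0xb4  0xf5  0x83  0x2a  0x8b ]

  t0: 3b d5 60 09 d2 b4 83 8b
  t1: 6a d2 81 b4 f5 83 2a 8b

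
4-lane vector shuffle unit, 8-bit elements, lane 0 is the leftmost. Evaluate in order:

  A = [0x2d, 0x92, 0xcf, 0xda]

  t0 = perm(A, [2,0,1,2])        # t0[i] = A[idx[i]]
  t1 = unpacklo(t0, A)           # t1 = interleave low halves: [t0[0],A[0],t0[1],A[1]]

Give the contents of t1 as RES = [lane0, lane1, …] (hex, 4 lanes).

RES = [ 0xcf  0x2d  0x2d  0x92 ]

t0 = [0xcf, 0x2d, 0x92, 0xcf]
t1 = [0xcf, 0x2d, 0x2d, 0x92]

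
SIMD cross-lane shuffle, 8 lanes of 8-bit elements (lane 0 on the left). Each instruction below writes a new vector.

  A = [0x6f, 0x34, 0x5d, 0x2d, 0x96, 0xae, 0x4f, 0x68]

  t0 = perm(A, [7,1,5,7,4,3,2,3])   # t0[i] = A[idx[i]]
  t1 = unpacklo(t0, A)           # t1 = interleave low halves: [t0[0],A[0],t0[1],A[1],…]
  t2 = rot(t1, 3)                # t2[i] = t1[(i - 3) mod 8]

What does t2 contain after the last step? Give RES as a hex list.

RES = [ 0x5d  0x68  0x2d  0x68  0x6f  0x34  0x34  0xae ]

→ t0 |68|34|ae|68|96|2d|5d|2d|
→ t1 |68|6f|34|34|ae|5d|68|2d|
→ t2 |5d|68|2d|68|6f|34|34|ae|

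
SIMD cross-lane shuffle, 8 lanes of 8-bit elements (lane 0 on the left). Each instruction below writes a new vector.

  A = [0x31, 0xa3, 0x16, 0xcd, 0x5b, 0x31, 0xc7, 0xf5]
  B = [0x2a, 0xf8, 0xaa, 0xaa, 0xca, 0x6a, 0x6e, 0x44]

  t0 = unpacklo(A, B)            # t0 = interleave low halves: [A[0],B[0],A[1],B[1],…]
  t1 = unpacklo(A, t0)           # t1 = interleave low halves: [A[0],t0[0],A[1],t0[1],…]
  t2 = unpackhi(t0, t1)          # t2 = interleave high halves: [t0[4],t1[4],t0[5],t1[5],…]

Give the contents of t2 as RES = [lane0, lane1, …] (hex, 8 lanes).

RES = [0x16, 0x16, 0xaa, 0xa3, 0xcd, 0xcd, 0xaa, 0xf8]

t0 = [0x31, 0x2a, 0xa3, 0xf8, 0x16, 0xaa, 0xcd, 0xaa]
t1 = [0x31, 0x31, 0xa3, 0x2a, 0x16, 0xa3, 0xcd, 0xf8]
t2 = [0x16, 0x16, 0xaa, 0xa3, 0xcd, 0xcd, 0xaa, 0xf8]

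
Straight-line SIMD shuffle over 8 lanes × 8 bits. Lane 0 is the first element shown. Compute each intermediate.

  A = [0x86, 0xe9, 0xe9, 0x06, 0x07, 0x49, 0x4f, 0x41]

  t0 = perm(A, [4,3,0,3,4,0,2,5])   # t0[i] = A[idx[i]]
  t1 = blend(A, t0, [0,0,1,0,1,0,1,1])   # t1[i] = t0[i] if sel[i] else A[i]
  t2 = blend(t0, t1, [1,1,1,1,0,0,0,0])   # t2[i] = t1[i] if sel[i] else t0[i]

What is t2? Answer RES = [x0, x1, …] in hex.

RES = [0x86, 0xe9, 0x86, 0x06, 0x07, 0x86, 0xe9, 0x49]

→ t0 |07|06|86|06|07|86|e9|49|
→ t1 |86|e9|86|06|07|49|e9|49|
→ t2 |86|e9|86|06|07|86|e9|49|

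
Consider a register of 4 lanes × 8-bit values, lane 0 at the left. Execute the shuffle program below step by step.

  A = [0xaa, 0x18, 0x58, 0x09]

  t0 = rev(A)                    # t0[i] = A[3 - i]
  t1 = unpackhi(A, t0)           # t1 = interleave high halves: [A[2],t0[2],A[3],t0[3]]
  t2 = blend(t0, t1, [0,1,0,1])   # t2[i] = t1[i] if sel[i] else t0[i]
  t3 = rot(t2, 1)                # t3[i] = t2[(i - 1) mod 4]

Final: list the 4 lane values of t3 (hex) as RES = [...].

RES = [ 0xaa  0x09  0x18  0x18 ]

t0 = [0x09, 0x58, 0x18, 0xaa]
t1 = [0x58, 0x18, 0x09, 0xaa]
t2 = [0x09, 0x18, 0x18, 0xaa]
t3 = [0xaa, 0x09, 0x18, 0x18]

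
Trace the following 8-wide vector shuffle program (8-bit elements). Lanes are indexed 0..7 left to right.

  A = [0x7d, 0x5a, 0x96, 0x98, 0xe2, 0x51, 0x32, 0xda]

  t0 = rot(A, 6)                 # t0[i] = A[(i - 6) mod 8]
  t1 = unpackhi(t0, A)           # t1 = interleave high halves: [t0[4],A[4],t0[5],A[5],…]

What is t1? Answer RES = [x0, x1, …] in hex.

RES = [0x32, 0xe2, 0xda, 0x51, 0x7d, 0x32, 0x5a, 0xda]

t0 = [0x96, 0x98, 0xe2, 0x51, 0x32, 0xda, 0x7d, 0x5a]
t1 = [0x32, 0xe2, 0xda, 0x51, 0x7d, 0x32, 0x5a, 0xda]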